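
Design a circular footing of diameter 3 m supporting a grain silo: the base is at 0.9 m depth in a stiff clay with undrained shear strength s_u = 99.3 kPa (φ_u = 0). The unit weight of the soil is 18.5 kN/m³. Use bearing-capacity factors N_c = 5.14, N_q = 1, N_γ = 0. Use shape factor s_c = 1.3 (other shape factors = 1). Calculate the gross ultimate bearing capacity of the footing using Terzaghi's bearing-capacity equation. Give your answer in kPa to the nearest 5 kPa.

q_ult ≈ 680 kPa

Overburden at base level: q = 18.5 × 0.9 = 16.65 kPa.
Cohesion term c·N_c·s_c = 99.3 × 5.14 × 1.3 = 663.52 kPa; surcharge term q·N_q = 16.65 × 1 = 16.65 kPa.
q_ult = 663.52 + 16.65 = 680.17 kPa.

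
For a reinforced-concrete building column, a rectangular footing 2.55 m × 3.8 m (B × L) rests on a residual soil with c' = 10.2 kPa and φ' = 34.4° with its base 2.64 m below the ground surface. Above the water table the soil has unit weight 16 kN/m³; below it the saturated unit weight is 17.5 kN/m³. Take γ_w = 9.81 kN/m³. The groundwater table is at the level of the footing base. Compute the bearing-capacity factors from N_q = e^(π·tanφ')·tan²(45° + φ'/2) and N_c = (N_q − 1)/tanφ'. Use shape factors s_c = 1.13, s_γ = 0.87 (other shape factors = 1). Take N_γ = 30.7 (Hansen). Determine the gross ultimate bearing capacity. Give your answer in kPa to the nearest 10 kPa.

q_ult ≈ 2070 kPa

tan34.4° = 0.6847, so N_q = e^(π×0.6847)·tan²(62.2°) = 8.594 × 3.597 = 30.92.
N_c = (30.92 − 1)/tan34.4° = 43.69.
Overburden at base level: q = 16 × 2.64 = 42.24 kPa.
Below the base the soil is submerged, so the ½γBN_γ term uses γ' = 17.5 − 9.81 = 7.69 kN/m³.
Cohesion term c·N_c·s_c = 10.2 × 43.692 × 1.13 = 503.59 kPa; surcharge term q·N_q = 42.24 × 30.917 = 1305.9 kPa; self-weight term 0.5·γ·B·N_γ·s_γ = 0.5 × 7.69 × 2.55 × 30.7 × 0.87 = 261.88 kPa.
q_ult = 503.59 + 1305.9 + 261.88 = 2071.4 kPa.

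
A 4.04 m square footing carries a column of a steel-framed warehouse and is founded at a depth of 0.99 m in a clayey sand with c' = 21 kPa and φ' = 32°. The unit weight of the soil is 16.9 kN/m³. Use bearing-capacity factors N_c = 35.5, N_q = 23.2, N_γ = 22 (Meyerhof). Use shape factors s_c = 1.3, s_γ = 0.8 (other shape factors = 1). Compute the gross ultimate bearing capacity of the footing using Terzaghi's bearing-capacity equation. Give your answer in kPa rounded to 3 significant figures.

Overburden at base level: q = 16.9 × 0.99 = 16.731 kPa.
Cohesion term c·N_c·s_c = 21 × 35.5 × 1.3 = 969.15 kPa; surcharge term q·N_q = 16.731 × 23.2 = 388.16 kPa; self-weight term 0.5·γ·B·N_γ·s_γ = 0.5 × 16.9 × 4.04 × 22 × 0.8 = 600.83 kPa.
q_ult = 969.15 + 388.16 + 600.83 = 1958.1 kPa.

q_ult ≈ 1960 kPa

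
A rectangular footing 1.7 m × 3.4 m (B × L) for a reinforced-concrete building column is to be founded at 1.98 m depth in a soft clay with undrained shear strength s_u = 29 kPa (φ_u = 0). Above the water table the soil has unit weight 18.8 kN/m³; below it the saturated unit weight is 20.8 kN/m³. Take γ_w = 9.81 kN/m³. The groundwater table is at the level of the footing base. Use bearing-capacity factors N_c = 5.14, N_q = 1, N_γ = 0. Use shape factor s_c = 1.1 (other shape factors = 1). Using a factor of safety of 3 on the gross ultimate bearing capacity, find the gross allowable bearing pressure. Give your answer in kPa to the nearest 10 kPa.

q_all ≈ 70 kPa

q = γ·D_f = 18.8 × 1.98 = 37.224 kPa.
c·N_c·s_c = 29 × 5.14 × 1.1 = 163.97 kPa
q·N_q = 37.224 × 1 = 37.224 kPa
q_ult = 163.97 + 37.224 = 201.19 kPa.
q_all = 201.19 / 3 = 67.063 kPa.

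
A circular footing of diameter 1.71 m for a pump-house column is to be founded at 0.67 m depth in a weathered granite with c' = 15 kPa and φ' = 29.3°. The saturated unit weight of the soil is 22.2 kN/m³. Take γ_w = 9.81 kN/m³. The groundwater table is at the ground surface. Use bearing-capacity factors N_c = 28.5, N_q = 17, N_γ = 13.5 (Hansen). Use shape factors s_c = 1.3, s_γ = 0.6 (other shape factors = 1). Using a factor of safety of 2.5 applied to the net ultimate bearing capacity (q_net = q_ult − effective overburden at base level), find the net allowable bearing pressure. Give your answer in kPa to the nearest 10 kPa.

With the water table at the surface the whole profile is submerged: γ' = 22.2 − 9.81 = 12.39 kN/m³, so q = γ'·D_f = 8.3013 kPa; the same γ' applies in the ½γBN_γ term.
q_ult = c·N_c·s_c + q·N_q + 0.5·γ·B·N_γ·s_γ
     = 15 × 28.5 × 1.3 + 8.3013 × 17 + 0.5 × 12.39 × 1.71 × 13.5 × 0.6
     = 555.75 + 141.12 + 85.807 = 782.68 kPa.
Net ultimate: q_net = 782.68 − 8.3013 = 774.38 kPa.
q_all(net) = 774.38 / 2.5 = 309.75 kPa.

q_all(net) ≈ 310 kPa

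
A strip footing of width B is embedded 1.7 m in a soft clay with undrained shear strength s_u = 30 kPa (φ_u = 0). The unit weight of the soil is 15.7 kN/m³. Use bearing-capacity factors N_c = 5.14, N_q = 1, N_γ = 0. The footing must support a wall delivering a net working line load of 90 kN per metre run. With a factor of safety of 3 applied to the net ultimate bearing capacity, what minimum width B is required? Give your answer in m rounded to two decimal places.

Overburden at base level: q = 15.7 × 1.7 = 26.69 kPa.
Cohesion term c·N_c = 30 × 5.14 = 154.2 kPa; surcharge term q·N_q = 26.69 × 1 = 26.69 kPa.
q_ult = 154.2 + 26.69 = 180.89 kPa.
For φ = 0 the ½γBN_γ term vanishes, so q_ult is independent of B. q_net = 180.89 − 26.69 = 154.2 kPa; q_all(net) = 154.2/3 = 51.4 kPa.
Required width B = w / q_all(net) = 90 / 51.4 = 1.751 m.

B = 1.75 m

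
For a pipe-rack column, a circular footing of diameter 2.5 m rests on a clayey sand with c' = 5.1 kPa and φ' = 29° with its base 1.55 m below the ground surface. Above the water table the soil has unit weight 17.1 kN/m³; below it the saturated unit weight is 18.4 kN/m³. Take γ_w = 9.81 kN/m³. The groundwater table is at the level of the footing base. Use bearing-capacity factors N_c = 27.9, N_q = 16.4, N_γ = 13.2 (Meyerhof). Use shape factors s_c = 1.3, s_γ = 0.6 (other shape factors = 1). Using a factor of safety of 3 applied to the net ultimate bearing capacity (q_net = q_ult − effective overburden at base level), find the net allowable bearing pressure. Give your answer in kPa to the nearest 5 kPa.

q_all(net) ≈ 225 kPa

Effective surcharge at the founding depth q = γ·D_f = 17.1 × 1.55 = 26.505 kPa.
The water table coincides with the base, so in the self-weight term γ → γ' = 8.59 kN/m³.
q_ult = c·N_c·s_c + q·N_q + 0.5·γ·B·N_γ·s_γ
     = 5.1 × 27.9 × 1.3 + 26.505 × 16.4 + 0.5 × 8.59 × 2.5 × 13.2 × 0.6
     = 184.98 + 434.68 + 85.041 = 704.7 kPa.
Net ultimate: q_net = 704.7 − 26.505 = 678.19 kPa.
q_all(net) = 678.19 / 3 = 226.06 kPa.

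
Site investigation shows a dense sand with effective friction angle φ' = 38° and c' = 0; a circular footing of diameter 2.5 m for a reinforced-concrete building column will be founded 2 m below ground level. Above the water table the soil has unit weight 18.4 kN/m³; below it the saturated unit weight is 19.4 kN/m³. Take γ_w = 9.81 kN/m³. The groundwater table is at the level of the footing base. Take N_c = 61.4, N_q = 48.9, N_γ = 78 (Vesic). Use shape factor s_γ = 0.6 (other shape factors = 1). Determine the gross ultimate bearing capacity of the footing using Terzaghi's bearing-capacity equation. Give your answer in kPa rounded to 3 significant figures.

Overburden at base level: q = 18.4 × 2 = 36.8 kPa.
Below the base the soil is submerged, so the ½γBN_γ term uses γ' = 19.4 − 9.81 = 9.59 kN/m³.
Surcharge term q·N_q = 36.8 × 48.9 = 1799.5 kPa; self-weight term 0.5·γ·B·N_γ·s_γ = 0.5 × 9.59 × 2.5 × 78 × 0.6 = 561.01 kPa.
q_ult = 1799.5 + 561.01 = 2360.5 kPa.

q_ult ≈ 2360 kPa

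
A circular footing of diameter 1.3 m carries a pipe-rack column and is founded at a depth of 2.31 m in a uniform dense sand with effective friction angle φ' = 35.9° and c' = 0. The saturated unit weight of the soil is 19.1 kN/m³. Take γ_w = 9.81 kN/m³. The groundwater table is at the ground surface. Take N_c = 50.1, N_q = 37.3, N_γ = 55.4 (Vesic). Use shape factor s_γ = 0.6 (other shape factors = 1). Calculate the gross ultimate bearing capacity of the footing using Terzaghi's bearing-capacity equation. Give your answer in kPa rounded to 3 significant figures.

With the water table at the surface the whole profile is submerged: γ' = 19.1 − 9.81 = 9.29 kN/m³, so q = γ'·D_f = 21.46 kPa; the same γ' applies in the ½γBN_γ term.
q_ult = q·N_q + 0.5·γ·B·N_γ·s_γ
     = 21.46 × 37.3 + 0.5 × 9.29 × 1.3 × 55.4 × 0.6
     = 800.45 + 200.72 = 1001.2 kPa.

q_ult ≈ 1000 kPa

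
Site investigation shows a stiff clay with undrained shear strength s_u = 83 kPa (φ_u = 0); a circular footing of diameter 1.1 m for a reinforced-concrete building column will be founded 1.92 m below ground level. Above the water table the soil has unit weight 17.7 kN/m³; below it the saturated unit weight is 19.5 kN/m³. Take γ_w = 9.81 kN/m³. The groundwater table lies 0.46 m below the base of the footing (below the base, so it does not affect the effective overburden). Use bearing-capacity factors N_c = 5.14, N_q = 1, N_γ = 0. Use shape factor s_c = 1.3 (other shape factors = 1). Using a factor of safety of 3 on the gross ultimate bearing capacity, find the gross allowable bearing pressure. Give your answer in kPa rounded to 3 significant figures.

Overburden at base level: q = 17.7 × 1.92 = 33.984 kPa.
Cohesion term c·N_c·s_c = 83 × 5.14 × 1.3 = 554.61 kPa; surcharge term q·N_q = 33.984 × 1 = 33.984 kPa.
q_ult = 554.61 + 33.984 = 588.59 kPa.
q_all = 588.59 / 3 = 196.2 kPa.

q_all ≈ 196 kPa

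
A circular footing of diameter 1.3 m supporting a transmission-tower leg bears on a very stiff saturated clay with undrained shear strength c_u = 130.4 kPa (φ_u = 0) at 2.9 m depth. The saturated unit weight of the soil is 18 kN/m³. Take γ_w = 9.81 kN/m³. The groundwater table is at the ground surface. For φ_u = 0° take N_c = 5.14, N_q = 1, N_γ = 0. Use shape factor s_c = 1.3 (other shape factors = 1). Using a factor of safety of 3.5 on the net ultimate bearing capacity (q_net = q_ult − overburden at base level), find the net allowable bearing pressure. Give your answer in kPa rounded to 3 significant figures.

Water table at ground surface, so effective unit weight γ' = 18 − 9.81 = 8.19 kN/m³ is used throughout; overburden q = 8.19 × 2.9 = 23.751 kPa.
Cohesion term c·N_c·s_c = 130.4 × 5.14 × 1.3 = 871.33 kPa; surcharge term q·N_q = 23.751 × 1 = 23.751 kPa.
q_ult = 871.33 + 23.751 = 895.08 kPa.
q_net = 895.08 − 23.751 = 871.33 kPa.
q_all(net) = 871.33 / 3.5 = 248.95 kPa.

q_all(net) ≈ 249 kPa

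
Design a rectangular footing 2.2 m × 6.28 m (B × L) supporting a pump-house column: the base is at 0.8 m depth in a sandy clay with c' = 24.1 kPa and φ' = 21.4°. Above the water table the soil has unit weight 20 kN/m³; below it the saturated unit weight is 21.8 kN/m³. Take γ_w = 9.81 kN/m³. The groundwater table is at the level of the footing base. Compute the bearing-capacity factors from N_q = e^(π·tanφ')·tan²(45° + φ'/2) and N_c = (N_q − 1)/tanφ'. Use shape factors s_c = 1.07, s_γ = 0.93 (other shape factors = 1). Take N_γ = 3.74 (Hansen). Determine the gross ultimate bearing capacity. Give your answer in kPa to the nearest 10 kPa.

tan21.4° = 0.3919, so N_q = e^(π×0.3919)·tan²(55.7°) = 3.425 × 2.149 = 7.36.
N_c = (7.36 − 1)/tan21.4° = 16.23.
Effective surcharge at the founding depth q = γ·D_f = 20 × 0.8 = 16 kPa.
The water table coincides with the base, so in the self-weight term γ → γ' = 11.99 kN/m³.
q_ult = c·N_c·s_c + q·N_q + 0.5·γ·B·N_γ·s_γ
     = 24.1 × 16.231 × 1.07 + 16 × 7.3609 + 0.5 × 11.99 × 2.2 × 3.74 × 0.93
     = 418.55 + 117.77 + 45.874 = 582.2 kPa.

q_ult ≈ 580 kPa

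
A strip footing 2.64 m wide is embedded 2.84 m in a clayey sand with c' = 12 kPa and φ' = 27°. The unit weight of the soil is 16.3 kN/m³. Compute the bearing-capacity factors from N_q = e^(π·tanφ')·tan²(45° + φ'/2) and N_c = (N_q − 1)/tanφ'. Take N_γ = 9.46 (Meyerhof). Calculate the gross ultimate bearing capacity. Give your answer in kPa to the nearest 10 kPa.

q_ult ≈ 1100 kPa

tan27° = 0.5095, so N_q = e^(π×0.5095)·tan²(58.5°) = 4.957 × 2.663 = 13.2.
N_c = (13.2 − 1)/tan27° = 23.94.
Overburden at base level: q = 16.3 × 2.84 = 46.292 kPa.
Cohesion term c·N_c = 12 × 23.942 = 287.31 kPa; surcharge term q·N_q = 46.292 × 13.199 = 611.01 kPa; self-weight term 0.5·γ·B·N_γ = 0.5 × 16.3 × 2.64 × 9.46 = 203.54 kPa.
q_ult = 287.31 + 611.01 + 203.54 = 1101.9 kPa.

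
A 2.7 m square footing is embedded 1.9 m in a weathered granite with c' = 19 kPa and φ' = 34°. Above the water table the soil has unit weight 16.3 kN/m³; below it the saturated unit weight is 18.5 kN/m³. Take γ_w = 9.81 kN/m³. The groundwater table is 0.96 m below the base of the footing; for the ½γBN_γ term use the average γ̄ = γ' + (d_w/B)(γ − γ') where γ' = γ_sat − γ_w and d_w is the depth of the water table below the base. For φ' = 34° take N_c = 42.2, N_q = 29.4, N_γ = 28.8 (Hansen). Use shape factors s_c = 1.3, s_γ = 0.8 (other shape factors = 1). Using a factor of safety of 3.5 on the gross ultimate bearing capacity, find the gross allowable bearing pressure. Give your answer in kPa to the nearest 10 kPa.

q_all ≈ 660 kPa

Effective surcharge at the founding depth q = γ·D_f = 16.3 × 1.9 = 30.97 kPa.
With d_w = 0.96 m < B, γ̄ = 8.69 + (0.96/2.7) × (16.3 − 8.69) = 11.396 kN/m³.
q_ult = c·N_c·s_c + q·N_q + 0.5·γ·B·N_γ·s_γ
     = 19 × 42.2 × 1.3 + 30.97 × 29.4 + 0.5 × 11.396 × 2.7 × 28.8 × 0.8
     = 1042.3 + 910.52 + 354.45 = 2307.3 kPa.
q_all = 2307.3 / 3.5 = 659.23 kPa.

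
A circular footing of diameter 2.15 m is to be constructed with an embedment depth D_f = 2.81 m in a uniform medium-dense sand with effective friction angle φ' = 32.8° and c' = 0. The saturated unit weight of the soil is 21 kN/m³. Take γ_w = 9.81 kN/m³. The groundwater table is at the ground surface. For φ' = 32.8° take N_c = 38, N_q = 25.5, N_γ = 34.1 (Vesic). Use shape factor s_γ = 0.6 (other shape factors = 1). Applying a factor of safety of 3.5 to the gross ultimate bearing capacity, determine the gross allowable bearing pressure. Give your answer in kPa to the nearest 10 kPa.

q_all ≈ 300 kPa

γ' = 21 − 9.81 = 11.19 kN/m³ (submerged throughout). q = 11.19 × 2.81 = 31.444 kPa; the same γ' applies in the ½γBN_γ term.
q·N_q = 31.444 × 25.5 = 801.82 kPa
0.5·γ·B·N_γ·s_γ = 0.5 × 11.19 × 2.15 × 34.1 × 0.6 = 246.12 kPa
q_ult = 801.82 + 246.12 = 1047.9 kPa.
q_all = q_ult / FS = 1047.9 / 3.5 = 299.41 kPa.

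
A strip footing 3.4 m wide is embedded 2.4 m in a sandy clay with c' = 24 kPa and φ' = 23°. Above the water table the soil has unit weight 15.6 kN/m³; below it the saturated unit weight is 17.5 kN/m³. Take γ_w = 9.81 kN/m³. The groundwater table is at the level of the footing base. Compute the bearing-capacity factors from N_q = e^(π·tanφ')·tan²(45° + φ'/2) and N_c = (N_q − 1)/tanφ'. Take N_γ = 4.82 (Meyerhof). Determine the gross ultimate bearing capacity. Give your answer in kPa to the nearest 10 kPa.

tan23° = 0.4245, so N_q = e^(π×0.4245)·tan²(56.5°) = 3.794 × 2.283 = 8.66.
N_c = (8.66 − 1)/tan23° = 18.05.
q = γ·D_f = 15.6 × 2.4 = 37.44 kPa.
For the ½γBN_γ term take γ' = 17.5 − 9.81 = 7.69 kN/m³ (soil below base is submerged).
c·N_c = 24 × 18.049 = 433.17 kPa
q·N_q = 37.44 × 8.6612 = 324.27 kPa
0.5·γ·B·N_γ = 0.5 × 7.69 × 3.4 × 4.82 = 63.012 kPa
q_ult = 433.17 + 324.27 + 63.012 = 820.45 kPa.

q_ult ≈ 820 kPa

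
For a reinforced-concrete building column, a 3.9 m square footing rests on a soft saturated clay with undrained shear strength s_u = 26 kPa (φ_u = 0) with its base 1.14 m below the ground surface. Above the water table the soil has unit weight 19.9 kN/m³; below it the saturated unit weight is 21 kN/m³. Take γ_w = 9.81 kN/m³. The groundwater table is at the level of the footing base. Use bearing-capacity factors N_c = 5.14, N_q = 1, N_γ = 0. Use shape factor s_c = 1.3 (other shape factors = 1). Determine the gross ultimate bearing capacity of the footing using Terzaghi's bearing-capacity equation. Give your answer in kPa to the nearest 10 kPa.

q_ult ≈ 200 kPa

Effective surcharge at the founding depth q = γ·D_f = 19.9 × 1.14 = 22.686 kPa.
q_ult = c·N_c·s_c + q·N_q
     = 26 × 5.14 × 1.3 + 22.686 × 1
     = 173.73 + 22.686 = 196.42 kPa.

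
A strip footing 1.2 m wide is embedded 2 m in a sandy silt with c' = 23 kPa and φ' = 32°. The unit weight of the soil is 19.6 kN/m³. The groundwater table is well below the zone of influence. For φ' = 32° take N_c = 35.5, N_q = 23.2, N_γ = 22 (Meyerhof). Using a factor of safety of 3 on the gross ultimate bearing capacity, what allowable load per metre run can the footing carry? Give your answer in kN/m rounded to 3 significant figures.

q = γ·D_f = 19.6 × 2 = 39.2 kPa.
c·N_c = 23 × 35.5 = 816.5 kPa
q·N_q = 39.2 × 23.2 = 909.44 kPa
0.5·γ·B·N_γ = 0.5 × 19.6 × 1.2 × 22 = 258.72 kPa
q_ult = 816.5 + 909.44 + 258.72 = 1984.7 kPa.
Gross allowable pressure q_all = 1984.7 / 3 = 661.55 kPa.
Allowable wall load = q_all × B = 661.55 × 1.2 = 793.86 kN per metre run.

≈ 794 kN/m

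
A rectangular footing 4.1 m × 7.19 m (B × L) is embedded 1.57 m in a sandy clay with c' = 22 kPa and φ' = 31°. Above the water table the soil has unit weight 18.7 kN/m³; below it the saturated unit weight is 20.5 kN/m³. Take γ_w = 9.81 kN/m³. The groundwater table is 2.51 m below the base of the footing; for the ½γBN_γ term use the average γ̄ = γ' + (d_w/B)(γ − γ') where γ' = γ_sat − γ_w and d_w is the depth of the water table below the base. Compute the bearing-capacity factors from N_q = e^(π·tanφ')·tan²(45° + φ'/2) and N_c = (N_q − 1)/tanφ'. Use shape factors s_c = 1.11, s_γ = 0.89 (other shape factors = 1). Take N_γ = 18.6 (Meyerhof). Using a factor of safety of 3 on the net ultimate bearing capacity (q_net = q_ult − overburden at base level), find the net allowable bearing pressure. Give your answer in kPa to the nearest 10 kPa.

q_all(net) ≈ 630 kPa

N_q = e^(π·tan31°)·tan²(60.5°) = 20.63; N_c = (N_q − 1)/tanφ' = 32.67.
Overburden at base level: q = 18.7 × 1.57 = 29.359 kPa.
The water table is 2.51 m below the base (< B = 4.1 m), so the ½γBN_γ term uses γ̄ = γ' + (d_w/B)(γ − γ') = 10.69 + (2.51/4.1)(18.7 − 10.69) = 15.594 kN/m³.
Cohesion term c·N_c·s_c = 22 × 32.671 × 1.11 = 797.83 kPa; surcharge term q·N_q = 29.359 × 20.631 = 605.7 kPa; self-weight term 0.5·γ·B·N_γ·s_γ = 0.5 × 15.594 × 4.1 × 18.6 × 0.89 = 529.18 kPa.
q_ult = 797.83 + 605.7 + 529.18 = 1932.7 kPa.
q_net = 1932.7 − 29.359 = 1903.4 kPa.
q_all(net) = 1903.4 / 3 = 634.45 kPa.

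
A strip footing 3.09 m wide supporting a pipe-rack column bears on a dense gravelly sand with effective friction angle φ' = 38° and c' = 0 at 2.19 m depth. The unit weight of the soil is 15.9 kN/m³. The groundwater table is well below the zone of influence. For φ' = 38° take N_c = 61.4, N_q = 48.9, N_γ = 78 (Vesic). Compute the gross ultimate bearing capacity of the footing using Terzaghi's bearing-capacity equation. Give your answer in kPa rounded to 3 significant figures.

q_ult ≈ 3620 kPa

Overburden at base level: q = 15.9 × 2.19 = 34.821 kPa.
Surcharge term q·N_q = 34.821 × 48.9 = 1702.7 kPa; self-weight term 0.5·γ·B·N_γ = 0.5 × 15.9 × 3.09 × 78 = 1916.1 kPa.
q_ult = 1702.7 + 1916.1 = 3618.9 kPa.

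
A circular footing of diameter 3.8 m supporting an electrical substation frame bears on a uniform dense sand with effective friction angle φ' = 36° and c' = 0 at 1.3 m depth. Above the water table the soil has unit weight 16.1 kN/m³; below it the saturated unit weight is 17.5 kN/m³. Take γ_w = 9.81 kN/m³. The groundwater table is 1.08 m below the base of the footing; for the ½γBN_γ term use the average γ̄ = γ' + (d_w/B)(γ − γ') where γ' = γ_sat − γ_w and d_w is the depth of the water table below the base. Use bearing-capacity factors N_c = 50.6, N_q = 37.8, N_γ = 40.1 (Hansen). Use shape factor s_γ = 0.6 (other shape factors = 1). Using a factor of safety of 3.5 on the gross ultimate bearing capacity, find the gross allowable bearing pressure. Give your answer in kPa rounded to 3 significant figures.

Effective surcharge at the founding depth q = γ·D_f = 16.1 × 1.3 = 20.93 kPa.
With d_w = 1.08 m < B, γ̄ = 7.69 + (1.08/3.8) × (16.1 − 7.69) = 10.08 kN/m³.
q_ult = q·N_q + 0.5·γ·B·N_γ·s_γ
     = 20.93 × 37.8 + 0.5 × 10.08 × 3.8 × 40.1 × 0.6
     = 791.15 + 460.81 = 1252 kPa.
q_all = 1252 / 3.5 = 357.7 kPa.

q_all ≈ 358 kPa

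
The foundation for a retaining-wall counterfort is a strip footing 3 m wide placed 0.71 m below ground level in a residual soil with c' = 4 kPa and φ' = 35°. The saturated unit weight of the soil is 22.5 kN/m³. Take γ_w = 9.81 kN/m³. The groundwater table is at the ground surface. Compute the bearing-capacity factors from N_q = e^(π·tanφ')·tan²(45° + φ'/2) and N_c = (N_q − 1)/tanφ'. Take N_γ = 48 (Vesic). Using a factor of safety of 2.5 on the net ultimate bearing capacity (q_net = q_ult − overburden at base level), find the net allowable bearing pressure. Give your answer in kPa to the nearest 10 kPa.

N_q = e^(π·tan35°)·tan²(62.5°) = 33.3; N_c = (N_q − 1)/tanφ' = 46.12.
Water table at ground surface, so effective unit weight γ' = 22.5 − 9.81 = 12.69 kN/m³ is used throughout; overburden q = 12.69 × 0.71 = 9.0099 kPa; the same γ' applies in the ½γBN_γ term.
Cohesion term c·N_c = 4 × 46.124 = 184.49 kPa; surcharge term q·N_q = 9.0099 × 33.296 = 299.99 kPa; self-weight term 0.5·γ·B·N_γ = 0.5 × 12.69 × 3 × 48 = 913.68 kPa.
q_ult = 184.49 + 299.99 + 913.68 = 1398.2 kPa.
q_net = 1398.2 − 9.0099 = 1389.2 kPa.
q_all(net) = 1389.2 / 2.5 = 555.66 kPa.

q_all(net) ≈ 560 kPa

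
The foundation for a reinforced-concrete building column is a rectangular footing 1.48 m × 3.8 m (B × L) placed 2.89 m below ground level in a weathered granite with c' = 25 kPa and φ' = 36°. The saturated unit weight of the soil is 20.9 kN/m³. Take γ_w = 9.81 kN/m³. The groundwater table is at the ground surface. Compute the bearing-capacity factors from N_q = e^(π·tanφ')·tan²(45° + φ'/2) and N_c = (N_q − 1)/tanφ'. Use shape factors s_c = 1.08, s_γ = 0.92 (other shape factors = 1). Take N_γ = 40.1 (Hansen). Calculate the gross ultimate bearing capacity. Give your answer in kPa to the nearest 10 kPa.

q_ult ≈ 2880 kPa

tan36° = 0.7265, so N_q = e^(π×0.7265)·tan²(63°) = 9.801 × 3.852 = 37.75.
N_c = (37.75 − 1)/tan36° = 50.59.
With the water table at the surface the whole profile is submerged: γ' = 20.9 − 9.81 = 11.09 kN/m³, so q = γ'·D_f = 32.05 kPa; the same γ' applies in the ½γBN_γ term.
q_ult = c·N_c·s_c + q·N_q + 0.5·γ·B·N_γ·s_γ
     = 25 × 50.585 × 1.08 + 32.05 × 37.752 + 0.5 × 11.09 × 1.48 × 40.1 × 0.92
     = 1365.8 + 1210 + 302.76 = 2878.5 kPa.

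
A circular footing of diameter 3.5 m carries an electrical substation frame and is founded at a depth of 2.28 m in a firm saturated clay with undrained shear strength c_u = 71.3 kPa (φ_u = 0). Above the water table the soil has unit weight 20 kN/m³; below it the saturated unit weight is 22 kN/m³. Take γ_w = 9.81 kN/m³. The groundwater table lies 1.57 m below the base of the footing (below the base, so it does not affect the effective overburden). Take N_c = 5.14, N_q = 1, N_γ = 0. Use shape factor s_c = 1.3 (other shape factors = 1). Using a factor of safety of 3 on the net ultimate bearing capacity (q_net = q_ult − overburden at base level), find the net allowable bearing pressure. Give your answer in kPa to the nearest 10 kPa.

q_all(net) ≈ 160 kPa

Effective surcharge at the founding depth q = γ·D_f = 20 × 2.28 = 45.6 kPa.
q_ult = c·N_c·s_c + q·N_q
     = 71.3 × 5.14 × 1.3 + 45.6 × 1
     = 476.43 + 45.6 = 522.03 kPa.
q_net = 522.03 − 45.6 = 476.43 kPa.
q_all(net) = 476.43 / 3 = 158.81 kPa.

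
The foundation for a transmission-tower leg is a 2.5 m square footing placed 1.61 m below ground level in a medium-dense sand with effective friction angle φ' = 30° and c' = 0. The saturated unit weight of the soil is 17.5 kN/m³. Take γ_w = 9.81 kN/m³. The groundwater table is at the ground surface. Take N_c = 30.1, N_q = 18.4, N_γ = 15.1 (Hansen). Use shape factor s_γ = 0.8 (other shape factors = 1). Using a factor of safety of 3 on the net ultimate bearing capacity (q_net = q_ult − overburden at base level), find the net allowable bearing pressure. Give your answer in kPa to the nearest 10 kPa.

γ' = 17.5 − 9.81 = 7.69 kN/m³ (submerged throughout). q = 7.69 × 1.61 = 12.381 kPa; the same γ' applies in the ½γBN_γ term.
q·N_q = 12.381 × 18.4 = 227.81 kPa
0.5·γ·B·N_γ·s_γ = 0.5 × 7.69 × 2.5 × 15.1 × 0.8 = 116.12 kPa
q_ult = 227.81 + 116.12 = 343.93 kPa.
q_net = 343.93 − 12.381 = 331.55 kPa.
q_all(net) = 331.55 / 3 = 110.52 kPa.

q_all(net) ≈ 110 kPa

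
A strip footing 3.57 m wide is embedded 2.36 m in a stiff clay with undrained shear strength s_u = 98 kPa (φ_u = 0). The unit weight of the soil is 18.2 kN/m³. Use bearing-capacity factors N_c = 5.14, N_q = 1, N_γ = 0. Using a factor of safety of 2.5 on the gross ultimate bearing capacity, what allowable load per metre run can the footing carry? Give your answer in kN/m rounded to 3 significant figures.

Effective surcharge at the founding depth q = γ·D_f = 18.2 × 2.36 = 42.952 kPa.
q_ult = c·N_c + q·N_q
     = 98 × 5.14 + 42.952 × 1
     = 503.72 + 42.952 = 546.67 kPa.
Gross allowable pressure q_all = 546.67 / 2.5 = 218.67 kPa.
Allowable wall load = q_all × B = 218.67 × 3.57 = 780.65 kN per metre run.

≈ 781 kN/m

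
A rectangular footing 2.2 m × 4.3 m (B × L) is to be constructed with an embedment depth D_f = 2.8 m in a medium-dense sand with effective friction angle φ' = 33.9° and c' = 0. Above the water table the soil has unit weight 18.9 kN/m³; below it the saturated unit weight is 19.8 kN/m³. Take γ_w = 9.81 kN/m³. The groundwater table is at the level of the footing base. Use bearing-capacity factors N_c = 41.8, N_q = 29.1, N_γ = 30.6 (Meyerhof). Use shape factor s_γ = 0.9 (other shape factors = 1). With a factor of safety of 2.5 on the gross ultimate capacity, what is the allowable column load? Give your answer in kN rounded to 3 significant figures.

P_all ≈ 6970 kN

q = γ·D_f = 18.9 × 2.8 = 52.92 kPa.
For the ½γBN_γ term take γ' = 19.8 − 9.81 = 9.99 kN/m³ (soil below base is submerged).
q·N_q = 52.92 × 29.1 = 1540 kPa
0.5·γ·B·N_γ·s_γ = 0.5 × 9.99 × 2.2 × 30.6 × 0.9 = 302.64 kPa
q_ult = 1540 + 302.64 = 1842.6 kPa.
Gross allowable pressure q_all = 1842.6 / 2.5 = 737.04 kPa.
Footing area = 9.46 m², so allowable column load = 737.04 × 9.46 = 6972.4 kN.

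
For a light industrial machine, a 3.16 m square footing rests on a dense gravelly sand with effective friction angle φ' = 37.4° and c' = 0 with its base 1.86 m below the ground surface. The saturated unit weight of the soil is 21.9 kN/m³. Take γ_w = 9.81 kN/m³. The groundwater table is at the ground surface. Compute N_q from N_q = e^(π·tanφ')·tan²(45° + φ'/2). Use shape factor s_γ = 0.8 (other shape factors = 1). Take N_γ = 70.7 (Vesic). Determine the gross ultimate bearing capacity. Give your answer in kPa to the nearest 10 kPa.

tan37.4° = 0.7646, so N_q = e^(π×0.7646)·tan²(63.7°) = 11.044 × 4.094 = 45.22.
With the water table at the surface the whole profile is submerged: γ' = 21.9 − 9.81 = 12.09 kN/m³, so q = γ'·D_f = 22.487 kPa; the same γ' applies in the ½γBN_γ term.
q_ult = q·N_q + 0.5·γ·B·N_γ·s_γ
     = 22.487 × 45.215 + 0.5 × 12.09 × 3.16 × 70.7 × 0.8
     = 1016.8 + 1080.4 = 2097.2 kPa.

q_ult ≈ 2100 kPa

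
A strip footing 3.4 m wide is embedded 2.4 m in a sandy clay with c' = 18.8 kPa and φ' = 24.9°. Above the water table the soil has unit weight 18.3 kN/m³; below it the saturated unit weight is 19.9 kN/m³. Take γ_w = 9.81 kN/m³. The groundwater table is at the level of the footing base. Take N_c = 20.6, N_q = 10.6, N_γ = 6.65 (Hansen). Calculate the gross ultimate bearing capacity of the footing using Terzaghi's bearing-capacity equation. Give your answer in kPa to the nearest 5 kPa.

Effective surcharge at the founding depth q = γ·D_f = 18.3 × 2.4 = 43.92 kPa.
The water table coincides with the base, so in the self-weight term γ → γ' = 10.09 kN/m³.
q_ult = c·N_c + q·N_q + 0.5·γ·B·N_γ
     = 18.8 × 20.6 + 43.92 × 10.6 + 0.5 × 10.09 × 3.4 × 6.65
     = 387.28 + 465.55 + 114.07 = 966.9 kPa.

q_ult ≈ 965 kPa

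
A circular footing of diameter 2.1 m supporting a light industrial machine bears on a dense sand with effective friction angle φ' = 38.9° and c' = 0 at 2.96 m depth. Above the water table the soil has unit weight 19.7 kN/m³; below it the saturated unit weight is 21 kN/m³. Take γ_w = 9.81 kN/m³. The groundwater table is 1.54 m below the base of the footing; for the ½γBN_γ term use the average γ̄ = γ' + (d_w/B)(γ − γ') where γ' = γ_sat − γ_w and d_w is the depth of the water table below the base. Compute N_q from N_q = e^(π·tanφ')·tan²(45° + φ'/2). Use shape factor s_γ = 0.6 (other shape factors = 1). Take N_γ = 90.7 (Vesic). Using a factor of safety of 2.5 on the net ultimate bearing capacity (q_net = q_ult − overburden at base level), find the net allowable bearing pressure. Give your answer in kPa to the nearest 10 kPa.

q_all(net) ≈ 1660 kPa

N_q = e^(π·tan38.9°)·tan²(64.45°) = 55.2.
Overburden at base level: q = 19.7 × 2.96 = 58.312 kPa.
The water table is 1.54 m below the base (< B = 2.1 m), so the ½γBN_γ term uses γ̄ = γ' + (d_w/B)(γ − γ') = 11.19 + (1.54/2.1)(19.7 − 11.19) = 17.431 kN/m³.
Surcharge term q·N_q = 58.312 × 55.204 = 3219.1 kPa; self-weight term 0.5·γ·B·N_γ·s_γ = 0.5 × 17.431 × 2.1 × 90.7 × 0.6 = 996.01 kPa.
q_ult = 3219.1 + 996.01 = 4215.1 kPa.
q_net = 4215.1 − 58.312 = 4156.8 kPa.
q_all(net) = 4156.8 / 2.5 = 1662.7 kPa.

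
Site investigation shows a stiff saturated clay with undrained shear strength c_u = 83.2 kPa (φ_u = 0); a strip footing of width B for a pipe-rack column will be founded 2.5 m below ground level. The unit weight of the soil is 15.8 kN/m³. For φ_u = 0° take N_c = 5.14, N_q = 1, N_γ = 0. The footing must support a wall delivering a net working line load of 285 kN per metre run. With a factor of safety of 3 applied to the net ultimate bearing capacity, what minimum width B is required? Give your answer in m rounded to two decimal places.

B = 2.00 m

Effective surcharge at the founding depth q = γ·D_f = 15.8 × 2.5 = 39.5 kPa.
q_ult = c·N_c + q·N_q
     = 83.2 × 5.14 + 39.5 × 1
     = 427.65 + 39.5 = 467.15 kPa.
For φ = 0 the ½γBN_γ term vanishes, so q_ult is independent of B. q_net = 467.15 − 39.5 = 427.65 kPa; q_all(net) = 427.65/3 = 142.55 kPa.
Required width B = w / q_all(net) = 285 / 142.55 = 1.999 m.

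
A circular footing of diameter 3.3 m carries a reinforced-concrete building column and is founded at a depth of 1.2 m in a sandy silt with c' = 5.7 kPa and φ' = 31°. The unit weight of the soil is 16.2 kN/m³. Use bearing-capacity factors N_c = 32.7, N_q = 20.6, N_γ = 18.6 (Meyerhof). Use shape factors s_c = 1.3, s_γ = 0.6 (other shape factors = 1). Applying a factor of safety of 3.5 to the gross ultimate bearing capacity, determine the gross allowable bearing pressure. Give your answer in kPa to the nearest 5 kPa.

q_all ≈ 270 kPa

Effective surcharge at the founding depth q = γ·D_f = 16.2 × 1.2 = 19.44 kPa.
q_ult = c·N_c·s_c + q·N_q + 0.5·γ·B·N_γ·s_γ
     = 5.7 × 32.7 × 1.3 + 19.44 × 20.6 + 0.5 × 16.2 × 3.3 × 18.6 × 0.6
     = 242.31 + 400.46 + 298.31 = 941.08 kPa.
q_all = q_ult / FS = 941.08 / 3.5 = 268.88 kPa.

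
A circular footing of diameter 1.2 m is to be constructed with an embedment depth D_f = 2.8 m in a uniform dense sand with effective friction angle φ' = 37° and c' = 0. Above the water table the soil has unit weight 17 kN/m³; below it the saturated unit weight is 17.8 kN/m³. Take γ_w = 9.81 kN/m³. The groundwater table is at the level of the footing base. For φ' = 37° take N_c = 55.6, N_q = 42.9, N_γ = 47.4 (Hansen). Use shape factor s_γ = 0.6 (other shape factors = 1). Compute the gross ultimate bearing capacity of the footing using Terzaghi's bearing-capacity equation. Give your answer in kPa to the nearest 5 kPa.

q_ult ≈ 2180 kPa

q = γ·D_f = 17 × 2.8 = 47.6 kPa.
For the ½γBN_γ term take γ' = 17.8 − 9.81 = 7.99 kN/m³ (soil below base is submerged).
q·N_q = 47.6 × 42.9 = 2042 kPa
0.5·γ·B·N_γ·s_γ = 0.5 × 7.99 × 1.2 × 47.4 × 0.6 = 136.34 kPa
q_ult = 2042 + 136.34 = 2178.4 kPa.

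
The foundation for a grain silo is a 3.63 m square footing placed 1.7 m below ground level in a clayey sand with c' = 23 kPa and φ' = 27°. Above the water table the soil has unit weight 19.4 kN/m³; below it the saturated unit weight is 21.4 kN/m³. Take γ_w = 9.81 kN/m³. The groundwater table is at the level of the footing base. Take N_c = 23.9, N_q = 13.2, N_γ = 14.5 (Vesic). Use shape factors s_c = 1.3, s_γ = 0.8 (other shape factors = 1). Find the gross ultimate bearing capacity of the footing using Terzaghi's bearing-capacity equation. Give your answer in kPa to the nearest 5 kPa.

q_ult ≈ 1395 kPa

Overburden at base level: q = 19.4 × 1.7 = 32.98 kPa.
Below the base the soil is submerged, so the ½γBN_γ term uses γ' = 21.4 − 9.81 = 11.59 kN/m³.
Cohesion term c·N_c·s_c = 23 × 23.9 × 1.3 = 714.61 kPa; surcharge term q·N_q = 32.98 × 13.2 = 435.34 kPa; self-weight term 0.5·γ·B·N_γ·s_γ = 0.5 × 11.59 × 3.63 × 14.5 × 0.8 = 244.02 kPa.
q_ult = 714.61 + 435.34 + 244.02 = 1394 kPa.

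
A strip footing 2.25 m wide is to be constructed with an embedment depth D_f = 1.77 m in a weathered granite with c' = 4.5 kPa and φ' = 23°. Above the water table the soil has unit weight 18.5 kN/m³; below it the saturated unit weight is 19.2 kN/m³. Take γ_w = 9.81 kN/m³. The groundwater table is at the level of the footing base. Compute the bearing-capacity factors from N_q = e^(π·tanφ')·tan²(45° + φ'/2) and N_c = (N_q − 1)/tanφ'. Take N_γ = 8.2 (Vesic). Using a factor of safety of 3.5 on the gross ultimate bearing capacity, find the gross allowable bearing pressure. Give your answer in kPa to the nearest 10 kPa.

q_all ≈ 130 kPa

N_q = e^(π·tan23°)·tan²(56.5°) = 8.66; N_c = (N_q − 1)/tanφ' = 18.05.
q = γ·D_f = 18.5 × 1.77 = 32.745 kPa.
For the ½γBN_γ term take γ' = 19.2 − 9.81 = 9.39 kN/m³ (soil below base is submerged).
c·N_c = 4.5 × 18.049 = 81.219 kPa
q·N_q = 32.745 × 8.6612 = 283.61 kPa
0.5·γ·B·N_γ = 0.5 × 9.39 × 2.25 × 8.2 = 86.623 kPa
q_ult = 81.219 + 283.61 + 86.623 = 451.45 kPa.
q_all = 451.45 / 3.5 = 128.99 kPa.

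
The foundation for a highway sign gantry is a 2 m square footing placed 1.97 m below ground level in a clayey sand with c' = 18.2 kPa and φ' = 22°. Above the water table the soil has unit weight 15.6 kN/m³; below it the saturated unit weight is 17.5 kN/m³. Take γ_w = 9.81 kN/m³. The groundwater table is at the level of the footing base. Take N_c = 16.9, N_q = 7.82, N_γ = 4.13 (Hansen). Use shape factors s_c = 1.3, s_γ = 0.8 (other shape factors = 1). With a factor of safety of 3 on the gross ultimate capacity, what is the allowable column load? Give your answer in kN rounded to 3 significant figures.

P_all ≈ 887 kN

Effective surcharge at the founding depth q = γ·D_f = 15.6 × 1.97 = 30.732 kPa.
The water table coincides with the base, so in the self-weight term γ → γ' = 7.69 kN/m³.
q_ult = c·N_c·s_c + q·N_q + 0.5·γ·B·N_γ·s_γ
     = 18.2 × 16.9 × 1.3 + 30.732 × 7.82 + 0.5 × 7.69 × 2 × 4.13 × 0.8
     = 399.85 + 240.32 + 25.408 = 665.59 kPa.
Gross allowable pressure q_all = 665.59 / 3 = 221.86 kPa.
Footing area = 4 m², so allowable column load = 221.86 × 4 = 887.45 kN.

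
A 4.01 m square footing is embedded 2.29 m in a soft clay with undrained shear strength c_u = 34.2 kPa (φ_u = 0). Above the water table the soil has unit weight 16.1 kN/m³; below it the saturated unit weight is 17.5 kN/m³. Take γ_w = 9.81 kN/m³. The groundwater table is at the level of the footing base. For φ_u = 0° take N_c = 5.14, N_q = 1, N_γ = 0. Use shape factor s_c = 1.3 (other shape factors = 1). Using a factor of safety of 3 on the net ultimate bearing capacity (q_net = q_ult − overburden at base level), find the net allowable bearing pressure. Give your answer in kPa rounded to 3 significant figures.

Overburden at base level: q = 16.1 × 2.29 = 36.869 kPa.
Cohesion term c·N_c·s_c = 34.2 × 5.14 × 1.3 = 228.52 kPa; surcharge term q·N_q = 36.869 × 1 = 36.869 kPa.
q_ult = 228.52 + 36.869 = 265.39 kPa.
q_net = 265.39 − 36.869 = 228.52 kPa.
q_all(net) = 228.52 / 3 = 76.175 kPa.

q_all(net) ≈ 76.2 kPa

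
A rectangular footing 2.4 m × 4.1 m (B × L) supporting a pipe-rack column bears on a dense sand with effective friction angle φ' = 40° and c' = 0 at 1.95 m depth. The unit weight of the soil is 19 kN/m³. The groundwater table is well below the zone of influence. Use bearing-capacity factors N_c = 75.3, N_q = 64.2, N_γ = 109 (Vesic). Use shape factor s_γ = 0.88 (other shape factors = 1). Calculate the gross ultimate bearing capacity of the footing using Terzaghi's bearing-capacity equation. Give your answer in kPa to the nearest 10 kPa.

Effective surcharge at the founding depth q = γ·D_f = 19 × 1.95 = 37.05 kPa.
q_ult = q·N_q + 0.5·γ·B·N_γ·s_γ
     = 37.05 × 64.2 + 0.5 × 19 × 2.4 × 109 × 0.88
     = 2378.6 + 2187 = 4565.6 kPa.

q_ult ≈ 4570 kPa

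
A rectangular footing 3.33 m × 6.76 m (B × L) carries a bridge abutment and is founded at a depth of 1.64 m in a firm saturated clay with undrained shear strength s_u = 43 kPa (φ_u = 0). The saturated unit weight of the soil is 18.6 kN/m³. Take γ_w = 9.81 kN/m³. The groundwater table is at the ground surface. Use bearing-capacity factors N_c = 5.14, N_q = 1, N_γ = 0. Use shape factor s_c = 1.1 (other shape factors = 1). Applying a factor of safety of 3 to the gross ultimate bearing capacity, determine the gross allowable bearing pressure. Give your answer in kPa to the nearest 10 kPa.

q_all ≈ 90 kPa

Water table at ground surface, so effective unit weight γ' = 18.6 − 9.81 = 8.79 kN/m³ is used throughout; overburden q = 8.79 × 1.64 = 14.416 kPa.
Cohesion term c·N_c·s_c = 43 × 5.14 × 1.1 = 243.12 kPa; surcharge term q·N_q = 14.416 × 1 = 14.416 kPa.
q_ult = 243.12 + 14.416 = 257.54 kPa.
q_all = q_ult / FS = 257.54 / 3 = 85.846 kPa.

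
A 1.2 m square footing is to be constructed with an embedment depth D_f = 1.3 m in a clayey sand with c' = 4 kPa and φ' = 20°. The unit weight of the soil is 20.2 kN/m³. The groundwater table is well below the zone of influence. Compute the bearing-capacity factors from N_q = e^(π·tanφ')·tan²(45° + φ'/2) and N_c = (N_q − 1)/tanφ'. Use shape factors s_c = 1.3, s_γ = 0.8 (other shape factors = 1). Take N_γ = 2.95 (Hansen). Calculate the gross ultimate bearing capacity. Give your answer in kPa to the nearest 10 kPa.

q_ult ≈ 270 kPa

tan20° = 0.364, so N_q = e^(π×0.364)·tan²(55°) = 3.138 × 2.04 = 6.4.
N_c = (6.4 − 1)/tan20° = 14.83.
Overburden at base level: q = 20.2 × 1.3 = 26.26 kPa.
Cohesion term c·N_c·s_c = 4 × 14.835 × 1.3 = 77.141 kPa; surcharge term q·N_q = 26.26 × 6.3994 = 168.05 kPa; self-weight term 0.5·γ·B·N_γ·s_γ = 0.5 × 20.2 × 1.2 × 2.95 × 0.8 = 28.603 kPa.
q_ult = 77.141 + 168.05 + 28.603 = 273.79 kPa.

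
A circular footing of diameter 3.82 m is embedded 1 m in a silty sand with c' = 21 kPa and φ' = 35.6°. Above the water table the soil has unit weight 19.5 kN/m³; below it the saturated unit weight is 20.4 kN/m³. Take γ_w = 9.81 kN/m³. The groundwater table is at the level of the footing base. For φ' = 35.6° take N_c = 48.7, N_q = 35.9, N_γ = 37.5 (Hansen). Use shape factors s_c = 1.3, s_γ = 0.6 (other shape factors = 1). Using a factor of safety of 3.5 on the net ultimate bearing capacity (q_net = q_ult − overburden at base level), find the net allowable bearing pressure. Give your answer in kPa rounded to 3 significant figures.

q_all(net) ≈ 704 kPa

q = γ·D_f = 19.5 × 1 = 19.5 kPa.
For the ½γBN_γ term take γ' = 20.4 − 9.81 = 10.59 kN/m³ (soil below base is submerged).
c·N_c·s_c = 21 × 48.7 × 1.3 = 1329.5 kPa
q·N_q = 19.5 × 35.9 = 700.05 kPa
0.5·γ·B·N_γ·s_γ = 0.5 × 10.59 × 3.82 × 37.5 × 0.6 = 455.11 kPa
q_ult = 1329.5 + 700.05 + 455.11 = 2484.7 kPa.
q_net = 2484.7 − 19.5 = 2465.2 kPa.
q_all(net) = 2465.2 / 3.5 = 704.33 kPa.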